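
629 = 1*629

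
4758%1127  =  250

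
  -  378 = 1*( - 378)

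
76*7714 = 586264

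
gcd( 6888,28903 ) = 7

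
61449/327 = 20483/109 = 187.92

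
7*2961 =20727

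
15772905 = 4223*3735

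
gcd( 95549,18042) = 1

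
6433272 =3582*1796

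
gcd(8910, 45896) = 2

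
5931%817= 212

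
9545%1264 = 697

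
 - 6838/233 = - 30+ 152/233 = - 29.35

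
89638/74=44819/37 = 1211.32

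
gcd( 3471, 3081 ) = 39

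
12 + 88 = 100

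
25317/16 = 1582 + 5/16 = 1582.31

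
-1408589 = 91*(-15479)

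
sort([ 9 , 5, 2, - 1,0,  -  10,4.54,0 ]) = [ - 10, - 1,0,0,2, 4.54,5, 9] 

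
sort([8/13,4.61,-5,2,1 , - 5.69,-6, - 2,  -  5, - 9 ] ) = [ - 9, - 6,  -  5.69,-5, - 5, - 2,8/13,1, 2,4.61] 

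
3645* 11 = 40095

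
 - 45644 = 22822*(- 2)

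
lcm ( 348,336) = 9744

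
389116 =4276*91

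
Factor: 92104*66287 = 6105297848 =2^3*13^1  *29^1*397^1*5099^1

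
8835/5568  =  2945/1856 = 1.59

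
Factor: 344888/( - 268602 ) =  - 172444/134301  =  - 2^2*3^( - 1)*19^1*89^( - 1)*503^ ( -1 ) * 2269^1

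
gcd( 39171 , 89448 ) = 3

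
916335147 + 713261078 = 1629596225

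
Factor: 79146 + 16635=95781 =3^1*7^1*4561^1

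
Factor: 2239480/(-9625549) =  - 2^3*5^1*149^( - 1 ) * 55987^1*64601^ (-1 )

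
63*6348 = 399924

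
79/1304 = 79/1304= 0.06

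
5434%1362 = 1348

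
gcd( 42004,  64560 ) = 4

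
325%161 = 3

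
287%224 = 63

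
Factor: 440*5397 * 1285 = 3051463800= 2^3 * 3^1 * 5^2*7^1*11^1 * 257^2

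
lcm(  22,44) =44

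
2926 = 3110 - 184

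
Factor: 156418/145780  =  397/370 =2^(-1)*5^ ( - 1 )*37^(-1)*397^1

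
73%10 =3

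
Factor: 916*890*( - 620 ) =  - 505448800=- 2^5*5^2*31^1*89^1*229^1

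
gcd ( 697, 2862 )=1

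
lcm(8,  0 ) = 0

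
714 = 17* 42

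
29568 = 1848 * 16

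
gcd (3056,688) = 16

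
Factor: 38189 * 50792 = 2^3 * 7^1*907^1 *38189^1  =  1939695688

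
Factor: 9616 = 2^4 *601^1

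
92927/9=92927/9 = 10325.22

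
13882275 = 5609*2475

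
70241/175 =401 + 66/175 = 401.38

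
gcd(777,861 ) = 21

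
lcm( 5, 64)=320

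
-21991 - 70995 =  - 92986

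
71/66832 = 71/66832 = 0.00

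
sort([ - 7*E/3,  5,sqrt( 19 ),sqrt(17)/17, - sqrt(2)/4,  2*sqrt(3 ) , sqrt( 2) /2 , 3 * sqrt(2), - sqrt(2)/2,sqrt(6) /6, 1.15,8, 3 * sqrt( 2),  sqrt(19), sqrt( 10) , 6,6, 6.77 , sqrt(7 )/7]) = [ - 7*E/3, - sqrt(2 ) /2, - sqrt(2)/4, sqrt(17 )/17, sqrt(7) /7, sqrt(6) /6, sqrt(2)/2, 1.15, sqrt(10), 2*sqrt (3 ),3 * sqrt( 2),3*sqrt( 2 ),sqrt( 19),  sqrt(19) , 5, 6 , 6,  6.77,  8 ]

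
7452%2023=1383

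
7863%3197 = 1469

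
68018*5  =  340090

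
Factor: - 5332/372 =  - 43/3 = -3^( - 1)*43^1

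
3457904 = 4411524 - 953620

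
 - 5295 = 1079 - 6374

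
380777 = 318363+62414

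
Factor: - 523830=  -2^1*  3^1*5^1*19^1*919^1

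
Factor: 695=5^1 * 139^1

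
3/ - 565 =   -  3/565=- 0.01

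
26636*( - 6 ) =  - 159816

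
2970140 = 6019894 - 3049754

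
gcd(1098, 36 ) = 18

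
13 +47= 60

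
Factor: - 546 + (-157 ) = - 19^1*37^1 = - 703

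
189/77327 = 189/77327= 0.00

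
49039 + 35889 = 84928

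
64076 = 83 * 772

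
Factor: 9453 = 3^1 * 23^1*137^1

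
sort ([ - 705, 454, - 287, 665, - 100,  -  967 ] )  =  [ - 967, - 705, - 287, - 100, 454 , 665]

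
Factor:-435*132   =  -2^2*3^2*5^1*11^1*29^1 = -57420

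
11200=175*64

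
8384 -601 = 7783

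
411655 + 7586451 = 7998106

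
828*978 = 809784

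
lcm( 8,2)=8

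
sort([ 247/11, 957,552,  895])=[247/11, 552,895,  957 ] 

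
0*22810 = 0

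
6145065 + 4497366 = 10642431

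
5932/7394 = 2966/3697 = 0.80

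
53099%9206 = 7069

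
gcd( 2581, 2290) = 1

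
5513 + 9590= 15103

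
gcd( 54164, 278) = 2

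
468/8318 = 234/4159 = 0.06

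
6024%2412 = 1200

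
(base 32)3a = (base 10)106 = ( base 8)152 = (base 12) 8a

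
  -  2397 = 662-3059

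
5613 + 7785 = 13398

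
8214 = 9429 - 1215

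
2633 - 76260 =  - 73627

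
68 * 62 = 4216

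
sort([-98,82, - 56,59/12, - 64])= [ - 98, - 64, - 56,59/12,82 ] 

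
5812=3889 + 1923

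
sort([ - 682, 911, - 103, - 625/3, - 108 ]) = [ - 682,-625/3 , - 108, - 103, 911] 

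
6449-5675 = 774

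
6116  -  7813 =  - 1697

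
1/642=1/642 = 0.00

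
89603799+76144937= 165748736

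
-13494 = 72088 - 85582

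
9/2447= 9/2447=0.00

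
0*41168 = 0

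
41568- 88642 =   -  47074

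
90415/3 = 30138+1/3 = 30138.33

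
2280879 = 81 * 28159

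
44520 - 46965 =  - 2445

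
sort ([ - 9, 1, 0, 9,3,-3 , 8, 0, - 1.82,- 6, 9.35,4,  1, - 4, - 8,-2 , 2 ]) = [ - 9, - 8, - 6, - 4, - 3, - 2, - 1.82, 0, 0,1, 1, 2, 3,4, 8, 9,9.35]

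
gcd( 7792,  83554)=2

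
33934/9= 3770 + 4/9 = 3770.44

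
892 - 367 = 525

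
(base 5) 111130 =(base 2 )111101001011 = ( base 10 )3915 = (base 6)30043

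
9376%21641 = 9376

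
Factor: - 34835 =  - 5^1*6967^1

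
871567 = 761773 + 109794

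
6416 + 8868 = 15284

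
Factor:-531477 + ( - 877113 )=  - 1408590=- 2^1 * 3^4 * 5^1*37^1*47^1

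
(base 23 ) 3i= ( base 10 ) 87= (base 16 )57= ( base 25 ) 3c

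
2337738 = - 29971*( - 78)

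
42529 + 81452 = 123981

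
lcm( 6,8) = 24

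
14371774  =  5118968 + 9252806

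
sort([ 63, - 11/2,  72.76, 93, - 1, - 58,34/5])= [ - 58 , - 11/2 , - 1,34/5,63, 72.76, 93]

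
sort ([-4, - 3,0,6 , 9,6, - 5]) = [-5,- 4, - 3,0,6,6,9]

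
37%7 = 2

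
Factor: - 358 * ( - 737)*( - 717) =-2^1*3^1  *  11^1*67^1*179^1 * 239^1 =-189177582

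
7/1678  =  7/1678  =  0.00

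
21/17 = 21/17 = 1.24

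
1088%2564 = 1088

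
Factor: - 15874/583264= - 7937/291632 = -2^( - 4)*11^( - 1)*1657^ (-1 )*7937^1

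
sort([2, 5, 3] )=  [2,  3, 5 ] 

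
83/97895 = 83/97895 =0.00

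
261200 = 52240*5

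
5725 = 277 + 5448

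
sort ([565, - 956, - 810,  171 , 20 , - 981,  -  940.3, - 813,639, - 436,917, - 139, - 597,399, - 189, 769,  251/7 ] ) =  [ - 981,-956 , - 940.3, - 813, - 810,  -  597 , - 436, - 189, - 139, 20, 251/7, 171,399, 565,639 , 769,  917]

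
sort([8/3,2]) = [ 2, 8/3]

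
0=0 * 95903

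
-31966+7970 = -23996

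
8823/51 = 173 = 173.00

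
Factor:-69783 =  - 3^1*7^1*3323^1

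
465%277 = 188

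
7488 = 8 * 936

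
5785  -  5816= - 31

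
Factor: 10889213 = 10889213^1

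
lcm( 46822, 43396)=1779236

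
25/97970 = 5/19594 = 0.00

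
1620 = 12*135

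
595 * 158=94010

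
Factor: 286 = 2^1 * 11^1*13^1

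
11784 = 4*2946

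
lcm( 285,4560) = 4560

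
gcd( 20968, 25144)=8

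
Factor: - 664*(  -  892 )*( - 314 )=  - 2^6*83^1*157^1*223^1= - 185978432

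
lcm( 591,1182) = 1182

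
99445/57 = 1744  +  37/57 = 1744.65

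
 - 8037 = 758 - 8795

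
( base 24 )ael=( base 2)1011111100101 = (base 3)22101120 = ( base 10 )6117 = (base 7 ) 23556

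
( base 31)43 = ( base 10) 127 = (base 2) 1111111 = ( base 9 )151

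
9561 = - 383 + 9944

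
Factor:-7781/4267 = -17^(-1)  *  31^1=   - 31/17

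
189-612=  - 423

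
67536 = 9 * 7504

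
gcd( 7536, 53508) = 12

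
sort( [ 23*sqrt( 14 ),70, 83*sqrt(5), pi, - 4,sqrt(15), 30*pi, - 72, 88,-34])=[  -  72, - 34, - 4,pi, sqrt(15), 70, 23*sqrt ( 14), 88, 30*pi, 83*sqrt( 5 ) ]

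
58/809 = 58/809 = 0.07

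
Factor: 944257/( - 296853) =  - 3^(- 1)* 53^( - 1 ) * 1867^( - 1) *944257^1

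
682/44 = 15 + 1/2 = 15.50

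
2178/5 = 435 + 3/5=435.60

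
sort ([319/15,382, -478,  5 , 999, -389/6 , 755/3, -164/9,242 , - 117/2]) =[-478,-389/6, - 117/2, - 164/9,5,319/15 , 242, 755/3,382,  999]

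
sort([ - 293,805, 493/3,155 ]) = [-293, 155, 493/3,805 ]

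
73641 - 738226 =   -  664585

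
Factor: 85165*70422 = 2^1 * 3^1*5^1 * 11^2 * 97^1*17033^1 = 5997489630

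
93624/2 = 46812 =46812.00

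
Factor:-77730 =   -  2^1*3^1*5^1 * 2591^1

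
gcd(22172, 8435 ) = 241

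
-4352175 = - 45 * 96715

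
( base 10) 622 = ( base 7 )1546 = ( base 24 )11m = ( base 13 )38b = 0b1001101110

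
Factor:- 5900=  - 2^2 * 5^2*59^1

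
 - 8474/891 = -8474/891=   - 9.51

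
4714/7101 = 4714/7101 = 0.66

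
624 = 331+293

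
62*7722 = 478764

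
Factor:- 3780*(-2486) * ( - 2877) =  - 27035399160 = - 2^3 * 3^4*5^1*7^2*11^1*113^1*137^1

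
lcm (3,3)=3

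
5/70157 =5/70157 = 0.00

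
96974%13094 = 5316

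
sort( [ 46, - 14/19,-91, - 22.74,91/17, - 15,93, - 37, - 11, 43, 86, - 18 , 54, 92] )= [  -  91, - 37,-22.74,  -  18, - 15,-11, - 14/19, 91/17,43,46, 54,86,  92, 93]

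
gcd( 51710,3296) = 2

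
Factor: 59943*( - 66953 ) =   -  4013363679 = - 3^1*13^1*23^1 * 29^1*41^1*53^1*71^1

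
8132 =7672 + 460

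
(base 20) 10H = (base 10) 417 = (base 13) 261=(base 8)641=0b110100001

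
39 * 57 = 2223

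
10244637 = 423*24219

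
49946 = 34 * 1469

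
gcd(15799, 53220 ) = 1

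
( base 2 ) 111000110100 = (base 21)853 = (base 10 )3636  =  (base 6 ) 24500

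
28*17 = 476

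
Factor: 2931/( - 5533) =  - 3^1*11^( - 1)*503^( - 1 )*977^1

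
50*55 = 2750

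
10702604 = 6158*1738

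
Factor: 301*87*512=2^9*3^1*7^1 * 29^1*43^1  =  13407744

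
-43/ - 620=43/620 = 0.07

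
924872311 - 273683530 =651188781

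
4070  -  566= 3504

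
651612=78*8354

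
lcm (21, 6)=42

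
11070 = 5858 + 5212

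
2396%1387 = 1009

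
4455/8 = 4455/8 = 556.88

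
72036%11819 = 1122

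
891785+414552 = 1306337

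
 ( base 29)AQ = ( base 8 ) 474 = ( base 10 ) 316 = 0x13c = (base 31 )A6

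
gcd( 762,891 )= 3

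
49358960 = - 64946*( - 760 ) 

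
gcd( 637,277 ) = 1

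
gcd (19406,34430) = 626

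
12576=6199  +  6377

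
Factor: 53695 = 5^1*10739^1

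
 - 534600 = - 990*540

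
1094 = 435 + 659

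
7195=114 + 7081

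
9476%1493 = 518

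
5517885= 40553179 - 35035294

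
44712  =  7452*6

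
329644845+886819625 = 1216464470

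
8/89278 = 4/44639 = 0.00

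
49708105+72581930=122290035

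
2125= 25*85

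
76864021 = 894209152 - 817345131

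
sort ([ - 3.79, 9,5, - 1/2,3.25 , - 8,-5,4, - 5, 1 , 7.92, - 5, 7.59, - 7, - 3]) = [-8, - 7, - 5, - 5, - 5, - 3.79 , - 3, - 1/2, 1, 3.25 , 4,5,  7.59, 7.92,9]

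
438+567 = 1005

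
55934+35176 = 91110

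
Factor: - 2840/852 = -10/3 = - 2^1*3^( - 1)*5^1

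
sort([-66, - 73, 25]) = [ - 73 , - 66, 25 ] 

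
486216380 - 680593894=- 194377514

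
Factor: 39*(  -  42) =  - 1638 = -2^1 * 3^2*7^1*13^1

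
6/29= 6/29  =  0.21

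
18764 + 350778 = 369542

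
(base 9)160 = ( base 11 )113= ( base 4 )2013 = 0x87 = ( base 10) 135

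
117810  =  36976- - 80834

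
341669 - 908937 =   -  567268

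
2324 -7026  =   - 4702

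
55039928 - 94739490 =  - 39699562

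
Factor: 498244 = 2^2*124561^1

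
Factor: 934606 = 2^1*281^1*1663^1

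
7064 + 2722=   9786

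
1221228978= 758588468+462640510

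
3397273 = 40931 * 83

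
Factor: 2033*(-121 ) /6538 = -2^( - 1 )*7^( - 1)*11^2*19^1*107^1*467^( - 1) = - 245993/6538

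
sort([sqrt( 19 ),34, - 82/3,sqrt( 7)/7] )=[ - 82/3, sqrt( 7)/7,sqrt( 19), 34] 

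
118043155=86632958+31410197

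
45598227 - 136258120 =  - 90659893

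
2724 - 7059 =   -  4335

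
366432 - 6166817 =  - 5800385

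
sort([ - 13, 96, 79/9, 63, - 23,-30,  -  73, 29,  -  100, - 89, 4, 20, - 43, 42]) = [ - 100,  -  89,-73,-43,  -  30,  -  23,-13, 4, 79/9,  20, 29,42,63,96]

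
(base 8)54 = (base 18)28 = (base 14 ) 32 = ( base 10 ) 44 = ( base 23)1L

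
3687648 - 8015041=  - 4327393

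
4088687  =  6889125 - 2800438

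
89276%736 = 220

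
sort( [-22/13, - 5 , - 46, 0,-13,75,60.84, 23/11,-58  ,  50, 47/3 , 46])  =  [-58, - 46,- 13 ,  -  5, - 22/13, 0,  23/11, 47/3, 46, 50,60.84, 75 ] 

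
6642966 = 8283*802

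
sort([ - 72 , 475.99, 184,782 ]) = [ - 72, 184,475.99, 782 ]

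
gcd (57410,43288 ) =2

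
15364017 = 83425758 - 68061741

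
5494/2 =2747= 2747.00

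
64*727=46528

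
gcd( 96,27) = 3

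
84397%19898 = 4805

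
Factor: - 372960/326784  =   - 2^( - 2 )*3^1*5^1*7^1*23^(-1) = - 105/92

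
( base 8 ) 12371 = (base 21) c3e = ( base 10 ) 5369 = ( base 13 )25A0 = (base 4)1103321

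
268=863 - 595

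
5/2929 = 5/2929 = 0.00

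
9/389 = 9/389 = 0.02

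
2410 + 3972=6382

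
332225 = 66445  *5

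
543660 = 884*615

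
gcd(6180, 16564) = 4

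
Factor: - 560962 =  - 2^1*41^1*6841^1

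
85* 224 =19040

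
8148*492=4008816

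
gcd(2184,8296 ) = 8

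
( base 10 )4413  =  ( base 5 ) 120123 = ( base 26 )6DJ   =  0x113D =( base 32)49t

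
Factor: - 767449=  - 73^1*10513^1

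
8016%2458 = 642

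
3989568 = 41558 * 96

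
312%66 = 48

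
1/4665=1/4665  =  0.00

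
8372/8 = 2093/2 = 1046.50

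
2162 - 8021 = -5859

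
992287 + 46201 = 1038488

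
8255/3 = 2751 + 2/3 = 2751.67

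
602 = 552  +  50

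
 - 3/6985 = -3/6985 = - 0.00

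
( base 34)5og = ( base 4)1213110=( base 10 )6612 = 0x19d4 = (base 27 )91O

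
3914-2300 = 1614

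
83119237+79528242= 162647479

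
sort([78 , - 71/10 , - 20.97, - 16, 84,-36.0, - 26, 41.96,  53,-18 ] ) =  [ - 36.0, - 26 , - 20.97,-18, - 16, - 71/10,41.96, 53,78, 84 ] 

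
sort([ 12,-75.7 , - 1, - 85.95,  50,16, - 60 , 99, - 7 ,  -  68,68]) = [ - 85.95, - 75.7, - 68,-60,-7, - 1 , 12, 16, 50,68, 99] 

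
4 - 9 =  - 5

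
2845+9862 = 12707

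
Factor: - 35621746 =- 2^1*2417^1*7369^1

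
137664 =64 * 2151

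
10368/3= 3456 = 3456.00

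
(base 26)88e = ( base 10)5630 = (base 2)1010111111110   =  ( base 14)20A2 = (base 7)22262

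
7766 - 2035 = 5731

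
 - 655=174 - 829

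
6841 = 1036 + 5805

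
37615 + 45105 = 82720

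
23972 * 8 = 191776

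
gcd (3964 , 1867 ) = 1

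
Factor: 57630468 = 2^2*3^1 * 7^2*98011^1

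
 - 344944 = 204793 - 549737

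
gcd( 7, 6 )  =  1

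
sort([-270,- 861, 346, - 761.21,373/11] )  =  [ - 861, - 761.21, - 270 , 373/11,346 ] 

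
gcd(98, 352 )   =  2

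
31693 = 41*773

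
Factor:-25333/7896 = -77/24 = - 2^(-3 )*3^( - 1 )* 7^1*11^1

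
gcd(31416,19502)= 14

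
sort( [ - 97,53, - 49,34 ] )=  [  -  97,- 49,34,53] 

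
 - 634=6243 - 6877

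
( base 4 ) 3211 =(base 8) 345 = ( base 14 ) 125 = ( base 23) 9M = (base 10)229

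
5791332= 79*73308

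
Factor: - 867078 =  - 2^1*3^3* 16057^1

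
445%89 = 0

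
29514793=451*65443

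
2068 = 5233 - 3165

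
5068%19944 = 5068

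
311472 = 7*44496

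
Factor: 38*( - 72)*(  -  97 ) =2^4*3^2*19^1*97^1=   265392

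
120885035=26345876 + 94539159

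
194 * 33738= 6545172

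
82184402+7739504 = 89923906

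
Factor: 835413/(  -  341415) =-3^( - 4)*5^(-1)*991^1 = - 991/405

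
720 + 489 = 1209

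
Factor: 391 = 17^1*23^1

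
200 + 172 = 372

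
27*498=13446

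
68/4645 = 68/4645 = 0.01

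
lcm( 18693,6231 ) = 18693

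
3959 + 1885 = 5844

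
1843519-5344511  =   - 3500992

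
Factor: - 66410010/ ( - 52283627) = 2^1 * 3^3 * 5^1*11^( - 1)*37^( - 1 )*128461^( - 1)*245963^1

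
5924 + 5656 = 11580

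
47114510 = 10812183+36302327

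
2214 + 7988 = 10202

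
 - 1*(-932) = 932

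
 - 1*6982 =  - 6982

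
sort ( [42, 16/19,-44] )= [ - 44,16/19,42]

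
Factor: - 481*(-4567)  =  2196727 = 13^1*37^1*4567^1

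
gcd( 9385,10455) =5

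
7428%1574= 1132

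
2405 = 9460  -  7055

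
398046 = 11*36186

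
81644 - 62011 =19633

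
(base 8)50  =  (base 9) 44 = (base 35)15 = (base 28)1C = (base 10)40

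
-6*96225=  - 577350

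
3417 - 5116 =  - 1699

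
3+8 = 11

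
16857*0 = 0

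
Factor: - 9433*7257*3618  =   - 247671206658 = - 2^1 * 3^4*41^1*59^1*67^1*9433^1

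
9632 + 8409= 18041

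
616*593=365288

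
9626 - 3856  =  5770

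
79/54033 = 79/54033 = 0.00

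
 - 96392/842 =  - 115 + 219/421= - 114.48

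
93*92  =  8556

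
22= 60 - 38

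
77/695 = 77/695 =0.11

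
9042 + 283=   9325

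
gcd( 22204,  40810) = 14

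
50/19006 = 25/9503 = 0.00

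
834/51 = 278/17 = 16.35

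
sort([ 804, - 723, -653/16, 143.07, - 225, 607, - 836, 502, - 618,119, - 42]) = [ - 836,- 723, - 618, - 225,-42, - 653/16, 119,  143.07, 502,607, 804] 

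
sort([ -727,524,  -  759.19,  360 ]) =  [ - 759.19, - 727,360,524] 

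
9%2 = 1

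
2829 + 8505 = 11334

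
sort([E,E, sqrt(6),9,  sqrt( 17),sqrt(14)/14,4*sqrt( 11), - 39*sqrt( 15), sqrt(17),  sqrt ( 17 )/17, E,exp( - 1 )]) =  [  -  39*sqrt (15),sqrt(17)/17,sqrt (14) /14, exp( - 1 ),sqrt (6) , E, E,E,sqrt ( 17) , sqrt(17),9,4  *  sqrt(11 )]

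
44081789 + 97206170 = 141287959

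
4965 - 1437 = 3528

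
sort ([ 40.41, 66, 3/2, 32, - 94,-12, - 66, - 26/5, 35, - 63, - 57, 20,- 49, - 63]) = [  -  94,  -  66, - 63,- 63,-57,-49  ,-12, - 26/5, 3/2,20, 32, 35, 40.41,66 ] 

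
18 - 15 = 3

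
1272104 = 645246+626858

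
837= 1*837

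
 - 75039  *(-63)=4727457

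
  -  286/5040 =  - 143/2520 = - 0.06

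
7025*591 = 4151775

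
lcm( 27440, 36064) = 1262240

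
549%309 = 240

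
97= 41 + 56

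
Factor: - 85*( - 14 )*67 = 79730= 2^1*5^1*7^1*17^1*67^1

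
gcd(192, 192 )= 192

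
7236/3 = 2412 = 2412.00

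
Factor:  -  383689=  -43^1*8923^1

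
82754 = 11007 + 71747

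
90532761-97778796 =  - 7246035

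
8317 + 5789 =14106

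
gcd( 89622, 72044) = 2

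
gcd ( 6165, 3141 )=9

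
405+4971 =5376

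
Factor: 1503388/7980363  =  2^2*3^( - 7 )*103^1 = 412/2187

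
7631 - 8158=-527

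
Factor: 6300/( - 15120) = - 5/12 = - 2^ ( - 2)*3^ ( - 1 )*5^1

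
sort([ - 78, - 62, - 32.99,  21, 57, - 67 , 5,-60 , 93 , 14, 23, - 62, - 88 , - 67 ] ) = [ -88, - 78 , - 67, - 67, - 62, - 62,-60 , - 32.99,5, 14, 21 , 23,57 , 93] 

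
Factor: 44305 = 5^1*8861^1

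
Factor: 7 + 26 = 3^1*11^1 =33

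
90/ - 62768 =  - 45/31384= - 0.00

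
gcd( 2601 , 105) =3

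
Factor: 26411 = 7^4*11^1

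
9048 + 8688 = 17736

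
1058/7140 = 529/3570 = 0.15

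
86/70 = 43/35 = 1.23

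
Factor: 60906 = 2^1*3^1*10151^1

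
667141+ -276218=390923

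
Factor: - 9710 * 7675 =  - 2^1*5^3 * 307^1*971^1  =  -  74524250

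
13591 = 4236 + 9355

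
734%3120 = 734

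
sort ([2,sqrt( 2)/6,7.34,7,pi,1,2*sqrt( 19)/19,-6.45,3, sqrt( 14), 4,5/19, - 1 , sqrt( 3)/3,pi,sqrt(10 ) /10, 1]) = [-6.45,-1,sqrt( 2) /6, 5/19, sqrt( 10)/10 , 2*sqrt( 19 ) /19, sqrt( 3) /3,  1, 1,2, 3,pi,pi, sqrt( 14), 4, 7, 7.34 ] 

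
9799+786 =10585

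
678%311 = 56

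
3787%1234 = 85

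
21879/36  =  607+ 3/4= 607.75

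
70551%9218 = 6025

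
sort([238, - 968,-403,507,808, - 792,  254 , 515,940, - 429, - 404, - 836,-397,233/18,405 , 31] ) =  [-968, - 836, - 792, - 429, - 404, - 403,- 397,233/18,31,238, 254,405,507,515, 808,940 ]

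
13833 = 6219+7614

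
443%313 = 130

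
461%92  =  1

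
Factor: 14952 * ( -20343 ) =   -  2^3*3^2*7^1*89^1 * 6781^1 = - 304168536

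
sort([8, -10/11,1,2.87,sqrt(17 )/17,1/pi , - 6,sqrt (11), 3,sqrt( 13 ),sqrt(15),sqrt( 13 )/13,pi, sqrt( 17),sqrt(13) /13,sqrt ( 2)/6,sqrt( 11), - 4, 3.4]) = [ - 6, - 4,-10/11,  sqrt(2)/6,sqrt( 17) /17,sqrt( 13 )/13, sqrt( 13 ) /13, 1/pi  ,  1, 2.87,3, pi,sqrt(11 ),  sqrt ( 11),3.4,sqrt( 13 ) , sqrt(15), sqrt(17) , 8]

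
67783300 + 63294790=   131078090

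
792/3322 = 36/151 = 0.24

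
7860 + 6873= 14733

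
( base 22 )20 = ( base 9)48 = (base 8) 54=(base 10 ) 44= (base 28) 1G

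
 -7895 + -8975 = -16870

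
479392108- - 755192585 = 1234584693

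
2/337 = 2/337 = 0.01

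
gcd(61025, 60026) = 1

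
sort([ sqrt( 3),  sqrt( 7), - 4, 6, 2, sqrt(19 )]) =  [  -  4, sqrt( 3 ), 2,  sqrt( 7),sqrt( 19), 6 ]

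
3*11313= 33939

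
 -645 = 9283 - 9928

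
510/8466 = 5/83=0.06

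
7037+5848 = 12885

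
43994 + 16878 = 60872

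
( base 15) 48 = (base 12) 58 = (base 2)1000100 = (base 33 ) 22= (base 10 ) 68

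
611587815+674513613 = 1286101428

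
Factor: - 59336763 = - 3^1* 19778921^1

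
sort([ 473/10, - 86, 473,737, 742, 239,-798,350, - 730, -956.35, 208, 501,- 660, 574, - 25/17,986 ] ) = [ - 956.35,- 798, - 730, - 660, -86, - 25/17,473/10,208, 239, 350,473,501,574,737 , 742,986 ]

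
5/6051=5/6051= 0.00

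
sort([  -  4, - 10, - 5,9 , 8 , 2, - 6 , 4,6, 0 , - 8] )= [-10, - 8, - 6, - 5 , - 4,  0,  2, 4,  6, 8,  9]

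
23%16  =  7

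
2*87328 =174656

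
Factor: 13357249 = 31^1*  430879^1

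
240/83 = 240/83 = 2.89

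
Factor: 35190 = 2^1*3^2 * 5^1 * 17^1* 23^1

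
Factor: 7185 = 3^1*5^1*479^1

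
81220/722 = 40610/361 = 112.49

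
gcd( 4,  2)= 2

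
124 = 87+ 37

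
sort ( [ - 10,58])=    [ - 10,58 ]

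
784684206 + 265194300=1049878506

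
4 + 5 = 9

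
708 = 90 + 618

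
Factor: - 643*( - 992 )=637856 = 2^5*31^1*643^1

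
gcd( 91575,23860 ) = 5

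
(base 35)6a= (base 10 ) 220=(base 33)6m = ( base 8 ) 334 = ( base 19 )bb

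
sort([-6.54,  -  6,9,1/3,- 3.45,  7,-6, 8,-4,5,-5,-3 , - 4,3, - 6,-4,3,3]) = [ - 6.54, - 6,-6, - 6,-5,-4, - 4, - 4,-3.45,-3,1/3,3, 3 , 3, 5, 7,8, 9]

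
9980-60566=- 50586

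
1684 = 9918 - 8234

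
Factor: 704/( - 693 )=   -2^6*3^(  -  2) * 7^(-1) = - 64/63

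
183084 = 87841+95243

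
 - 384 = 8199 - 8583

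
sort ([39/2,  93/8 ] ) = [93/8, 39/2 ]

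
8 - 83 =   -  75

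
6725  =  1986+4739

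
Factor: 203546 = 2^1 * 7^2*31^1 *67^1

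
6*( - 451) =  - 2706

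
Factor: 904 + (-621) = 283^1 = 283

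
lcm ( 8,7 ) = 56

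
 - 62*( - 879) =54498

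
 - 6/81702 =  - 1/13617 = - 0.00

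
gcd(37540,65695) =9385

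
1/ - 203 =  - 1/203 = -0.00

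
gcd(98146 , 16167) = 1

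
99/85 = 99/85 =1.16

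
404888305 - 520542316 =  - 115654011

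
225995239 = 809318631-583323392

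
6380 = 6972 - 592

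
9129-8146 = 983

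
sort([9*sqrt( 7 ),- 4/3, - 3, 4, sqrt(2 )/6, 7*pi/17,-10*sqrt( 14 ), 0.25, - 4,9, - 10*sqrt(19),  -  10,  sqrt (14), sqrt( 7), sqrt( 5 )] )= [ - 10*sqrt (19 ), - 10*sqrt(14 ),  -  10, - 4 , - 3, - 4/3, sqrt(2)/6,0.25,7*pi/17,sqrt( 5 ), sqrt( 7 ), sqrt(14 ), 4,9,9*sqrt( 7) ] 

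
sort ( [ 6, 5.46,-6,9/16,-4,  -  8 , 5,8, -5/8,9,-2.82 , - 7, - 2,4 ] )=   [ - 8,-7, - 6,-4, - 2.82 , - 2, - 5/8  ,  9/16,4, 5, 5.46,6,8 , 9]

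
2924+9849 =12773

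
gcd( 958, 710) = 2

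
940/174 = 5 + 35/87 = 5.40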